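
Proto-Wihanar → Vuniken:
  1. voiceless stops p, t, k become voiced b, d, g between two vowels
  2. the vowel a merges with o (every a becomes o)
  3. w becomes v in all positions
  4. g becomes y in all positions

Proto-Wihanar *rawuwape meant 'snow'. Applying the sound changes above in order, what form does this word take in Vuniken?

Vuniken: start from *rawuwape.
  rule 1 (intervocalic voicing): rawuwape → rawuwabe
  rule 2 (vowel merger): rawuwabe → rowuwobe
  rule 3 (unconditioned shift): rowuwobe → rovuvobe
  rule 4: no change — rovuvobe
  ⇒ Vuniken rovuvobe

rovuvobe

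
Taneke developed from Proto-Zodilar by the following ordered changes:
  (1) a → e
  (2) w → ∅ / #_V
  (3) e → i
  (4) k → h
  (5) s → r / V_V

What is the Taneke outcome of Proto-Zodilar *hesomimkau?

hiromimhiu

Taneke: start from *hesomimkau.
  rule 1 (vowel merger): hesomimkau → hesomimkeu
  rule 2: no change — hesomimkeu
  rule 3 (vowel merger): hesomimkeu → hisomimkiu
  rule 4 (unconditioned shift): hisomimkiu → hisomimhiu
  rule 5 (rhotacism): hisomimhiu → hiromimhiu
  ⇒ Taneke hiromimhiu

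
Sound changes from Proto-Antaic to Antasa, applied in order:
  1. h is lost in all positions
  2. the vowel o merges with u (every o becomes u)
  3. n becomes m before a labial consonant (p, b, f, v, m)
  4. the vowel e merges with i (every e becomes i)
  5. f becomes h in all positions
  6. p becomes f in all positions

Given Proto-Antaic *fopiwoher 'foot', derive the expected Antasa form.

hufiwuir

Antasa: start from *fopiwoher.
  rule 1 (h-loss): fopiwoher → fopiwoer
  rule 2 (vowel merger): fopiwoer → fupiwuer
  rule 3: no change — fupiwuer
  rule 4 (vowel merger): fupiwuer → fupiwuir
  rule 5 (unconditioned shift): fupiwuir → hupiwuir
  rule 6 (unconditioned shift): hupiwuir → hufiwuir
  ⇒ Antasa hufiwuir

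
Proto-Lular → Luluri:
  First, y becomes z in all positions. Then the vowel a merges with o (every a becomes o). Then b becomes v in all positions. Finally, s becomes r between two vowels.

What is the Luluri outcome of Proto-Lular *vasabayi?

Luluri: start from *vasabayi.
  rule 1 (unconditioned shift): vasabayi → vasabazi
  rule 2 (vowel merger): vasabazi → vosobozi
  rule 3 (unconditioned shift): vosobozi → vosovozi
  rule 4 (rhotacism): vosovozi → vorovozi
  ⇒ Luluri vorovozi

vorovozi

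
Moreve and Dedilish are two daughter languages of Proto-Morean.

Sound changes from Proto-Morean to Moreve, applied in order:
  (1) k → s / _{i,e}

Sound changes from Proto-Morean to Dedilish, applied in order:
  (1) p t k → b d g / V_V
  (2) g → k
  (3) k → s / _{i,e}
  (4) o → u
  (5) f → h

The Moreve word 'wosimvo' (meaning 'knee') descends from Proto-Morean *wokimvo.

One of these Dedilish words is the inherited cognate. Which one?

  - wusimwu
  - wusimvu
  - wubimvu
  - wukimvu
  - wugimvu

Dedilish: *wokimvo > wogimvo > wokimvo > wosimvo > wusimvu  (by intervocalic voicing, unconditioned shift, palatalisation, vowel merger)
The other candidates each miss or misapply at least one Dedilish change.

wusimvu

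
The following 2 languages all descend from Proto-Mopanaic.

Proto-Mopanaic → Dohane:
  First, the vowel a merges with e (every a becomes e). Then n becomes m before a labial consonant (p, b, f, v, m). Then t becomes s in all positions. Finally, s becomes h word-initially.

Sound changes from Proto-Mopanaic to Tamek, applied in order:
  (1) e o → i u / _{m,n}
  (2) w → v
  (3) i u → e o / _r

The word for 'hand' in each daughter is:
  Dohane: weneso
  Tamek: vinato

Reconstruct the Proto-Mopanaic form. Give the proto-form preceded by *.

*wenato

Position 1: Dohane has w, Tamek has v. Dohane preserves w here (none of its changes turn any other segment into w), so the proto-segment is *w.
Position 4: Dohane has e, Tamek has a. Tamek preserves a here (none of its changes turn any other segment into a), so the proto-segment is *a.
Position 5: Dohane has s, Tamek has t. Tamek preserves t here (none of its changes turn any other segment into t), so the proto-segment is *t.
This points to *wenato. Verify forward in each daughter:
Dohane: *wenato
  wenato → weneto   [vowel merger]
  weneto (rule 2 does not apply)
  weneto → weneso   [unconditioned shift]
  weneso (rule 4 does not apply)
  giving Dohane weneso.
Tamek: *wenato > winato > vinato  (by pre-nasal raising, unconditioned shift)
*wenato is the unique common source.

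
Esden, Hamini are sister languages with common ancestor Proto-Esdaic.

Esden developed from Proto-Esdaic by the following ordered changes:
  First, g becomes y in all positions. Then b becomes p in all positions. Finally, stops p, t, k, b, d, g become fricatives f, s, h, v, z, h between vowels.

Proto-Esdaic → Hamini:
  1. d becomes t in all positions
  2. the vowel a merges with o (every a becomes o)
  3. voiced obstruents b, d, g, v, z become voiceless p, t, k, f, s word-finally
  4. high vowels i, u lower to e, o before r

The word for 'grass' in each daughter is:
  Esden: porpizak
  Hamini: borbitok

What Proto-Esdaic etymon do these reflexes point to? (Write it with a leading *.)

*borbidak

Position 1: Esden has p, Hamini has b. Hamini preserves b here (none of its changes turn any other segment into b), so the proto-segment is *b.
Position 4: Esden has p, Hamini has b. Hamini preserves b here (none of its changes turn any other segment into b), so the proto-segment is *b.
Position 7: Esden has a, Hamini has o. Esden preserves a here (none of its changes turn any other segment into a), so the proto-segment is *a.
Continuing position by position gives *borbidak; check it forward:
Esden: start from *borbidak.
  rule 1: no change — borbidak
  rule 2 (unconditioned shift): borbidak → porpidak
  rule 3 (intervocalic lenition): porpidak → porpizak
  ⇒ Esden porpizak
Hamini: *borbidak
  borbidak → borbitak   [unconditioned shift]
  borbitak → borbitok   [vowel merger]
  borbitok (rule 3 does not apply)
  borbitok (rule 4 does not apply)
  giving Hamini borbitok.
Only *borbidak yields all of Esden porpizak, Hamini borbitok.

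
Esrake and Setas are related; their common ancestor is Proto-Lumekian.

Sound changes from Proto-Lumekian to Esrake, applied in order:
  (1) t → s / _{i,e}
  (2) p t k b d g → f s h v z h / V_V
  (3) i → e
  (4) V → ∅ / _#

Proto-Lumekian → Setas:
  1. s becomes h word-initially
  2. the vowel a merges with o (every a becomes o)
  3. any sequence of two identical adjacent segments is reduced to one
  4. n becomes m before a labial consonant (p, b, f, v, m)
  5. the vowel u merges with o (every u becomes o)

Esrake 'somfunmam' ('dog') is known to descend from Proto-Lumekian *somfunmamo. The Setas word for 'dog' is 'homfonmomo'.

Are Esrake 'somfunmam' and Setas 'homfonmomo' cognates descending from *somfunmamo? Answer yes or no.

no

Derive the expected Setas reflex of *somfunmamo:
Setas: start from *somfunmamo.
  rule 1 (debuccalisation): somfunmamo → homfunmamo
  rule 2 (vowel merger): homfunmamo → homfunmomo
  rule 3: no change — homfunmomo
  rule 4 (nasal place assimilation): homfunmomo → homfummomo
  rule 5 (vowel merger): homfummomo → homfommomo
  ⇒ Setas homfommomo
The regular Setas reflex would be 'homfommomo', but the attested form is 'homfonmomo'. The correspondence is irregular, so they are not cognates (the Setas form has a different source).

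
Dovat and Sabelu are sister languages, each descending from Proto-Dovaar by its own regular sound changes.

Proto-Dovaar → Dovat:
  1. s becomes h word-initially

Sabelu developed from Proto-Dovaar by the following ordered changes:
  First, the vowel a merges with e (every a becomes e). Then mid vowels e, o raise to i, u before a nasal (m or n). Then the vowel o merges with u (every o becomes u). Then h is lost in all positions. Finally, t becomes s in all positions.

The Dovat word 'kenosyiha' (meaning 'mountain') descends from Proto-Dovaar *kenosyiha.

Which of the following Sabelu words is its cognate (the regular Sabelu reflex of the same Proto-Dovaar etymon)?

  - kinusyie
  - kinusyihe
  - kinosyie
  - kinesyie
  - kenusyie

Sabelu: start from *kenosyiha.
  rule 1 (vowel merger): kenosyiha → kenosyihe
  rule 2 (pre-nasal raising): kenosyihe → kinosyihe
  rule 3 (vowel merger): kinosyihe → kinusyihe
  rule 4 (h-loss): kinusyihe → kinusyie
  rule 5: no change — kinusyie
  ⇒ Sabelu kinusyie
Only 'kinusyie' matches the regular Sabelu development of *kenosyiha.

kinusyie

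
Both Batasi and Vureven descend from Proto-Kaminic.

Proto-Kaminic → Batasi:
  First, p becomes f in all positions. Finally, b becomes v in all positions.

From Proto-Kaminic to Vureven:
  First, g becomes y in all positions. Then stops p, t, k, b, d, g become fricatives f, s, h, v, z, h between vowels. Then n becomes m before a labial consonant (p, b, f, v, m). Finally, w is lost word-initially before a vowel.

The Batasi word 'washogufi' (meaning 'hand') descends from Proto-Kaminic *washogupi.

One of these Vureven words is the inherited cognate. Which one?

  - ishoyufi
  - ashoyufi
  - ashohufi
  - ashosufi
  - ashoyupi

Vureven: start from *washogupi.
  rule 1 (unconditioned shift): washogupi → washoyupi
  rule 2 (intervocalic lenition): washoyupi → washoyufi
  rule 3: no change — washoyufi
  rule 4 (glide loss): washoyufi → ashoyufi
  ⇒ Vureven ashoyufi

ashoyufi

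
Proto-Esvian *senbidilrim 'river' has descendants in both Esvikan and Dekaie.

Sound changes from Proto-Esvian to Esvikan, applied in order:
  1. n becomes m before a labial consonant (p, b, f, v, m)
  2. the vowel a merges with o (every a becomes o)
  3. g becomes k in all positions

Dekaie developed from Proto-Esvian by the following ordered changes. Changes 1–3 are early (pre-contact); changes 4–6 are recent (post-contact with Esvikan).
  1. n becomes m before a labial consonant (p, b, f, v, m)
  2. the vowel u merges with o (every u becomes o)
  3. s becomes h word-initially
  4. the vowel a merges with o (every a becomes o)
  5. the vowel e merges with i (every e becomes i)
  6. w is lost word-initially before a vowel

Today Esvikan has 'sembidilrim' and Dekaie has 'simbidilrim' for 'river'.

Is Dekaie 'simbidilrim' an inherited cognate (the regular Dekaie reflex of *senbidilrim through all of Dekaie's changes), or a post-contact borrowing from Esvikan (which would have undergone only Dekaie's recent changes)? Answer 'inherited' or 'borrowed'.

If inherited, *senbidilrim would pass through all of Dekaie's changes:
Dekaie: *senbidilrim > sembidilrim > hembidilrim > himbidilrim  (by nasal place assimilation, debuccalisation, vowel merger)
If borrowed from Esvikan 'sembidilrim' after the early changes, it would undergo only the recent ones:
  rule 4 (vowel merger): no change (sembidilrim)
  rule 5 (vowel merger): sembidilrim → simbidilrim
  rule 6 (glide loss): no change (simbidilrim)
  ⇒ as a loan: simbidilrim
Dekaie 'simbidilrim' matches the loan outcome 'simbidilrim', not the inherited 'himbidilrim' — it skipped the early Dekaie changes, so it was borrowed from Esvikan.

borrowed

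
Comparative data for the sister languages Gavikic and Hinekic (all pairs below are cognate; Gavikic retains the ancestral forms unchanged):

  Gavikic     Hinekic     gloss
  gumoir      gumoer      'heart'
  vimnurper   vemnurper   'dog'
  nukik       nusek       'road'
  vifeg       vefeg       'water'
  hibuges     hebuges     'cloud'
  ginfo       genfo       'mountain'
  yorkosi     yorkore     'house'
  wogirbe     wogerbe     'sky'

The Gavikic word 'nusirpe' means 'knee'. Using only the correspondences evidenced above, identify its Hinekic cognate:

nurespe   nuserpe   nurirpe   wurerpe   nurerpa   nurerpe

yorkosi ~ yorkore — Gavikic s corresponds to Hinekic r between vowels (before a front vowel).
wogirbe ~ wogerbe — Gavikic i corresponds to Hinekic e after a consonant, before r.
Applying these to Gavikic 'nusirpe':
  nusirpe → nurirpe   (s→r between vowels (before a front vowel))
  nurirpe → nurerpe   (i→e after a consonant, before r)
So the Hinekic cognate is 'nurerpe'.

nurerpe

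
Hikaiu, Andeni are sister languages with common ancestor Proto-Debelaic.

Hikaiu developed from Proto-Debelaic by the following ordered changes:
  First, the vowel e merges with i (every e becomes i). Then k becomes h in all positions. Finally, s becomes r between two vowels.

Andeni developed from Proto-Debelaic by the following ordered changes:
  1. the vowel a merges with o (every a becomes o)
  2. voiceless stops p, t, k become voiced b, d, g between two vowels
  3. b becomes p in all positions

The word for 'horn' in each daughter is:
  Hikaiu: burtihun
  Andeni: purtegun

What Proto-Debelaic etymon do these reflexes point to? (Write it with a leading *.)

*burtekun

Position 5: Hikaiu has i, Andeni has e. Andeni preserves e here (none of its changes turn any other segment into e), so the proto-segment is *e.
Position 6: Hikaiu has h, Andeni has g. Taking the neighbouring segments as reconstructed: Hikaiu h could go back to *k or *h; Andeni g could go back to *k or *g — the one source consistent with every daughter is *k.
Verify the candidate proto-form against each daughter:
Hikaiu: *burtekun > burtikun > burtihun  (by vowel merger, unconditioned shift)
Andeni: start from *burtekun.
  rule 1: no change — burtekun
  rule 2 (intervocalic voicing): burtekun → burtegun
  rule 3 (unconditioned shift): burtegun → purtegun
  ⇒ Andeni purtegun
Only *burtekun yields all of Hikaiu burtihun, Andeni purtegun.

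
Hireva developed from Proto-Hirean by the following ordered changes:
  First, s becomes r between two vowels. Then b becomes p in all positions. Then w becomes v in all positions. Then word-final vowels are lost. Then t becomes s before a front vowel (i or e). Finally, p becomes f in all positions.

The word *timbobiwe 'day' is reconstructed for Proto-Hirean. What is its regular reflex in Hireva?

Hireva: *timbobiwe
  timbobiwe (rule 1 does not apply)
  timbobiwe → timpopiwe   [unconditioned shift]
  timpopiwe → timpopive   [unconditioned shift]
  timpopive → timpopiv   [apocope]
  timpopiv → simpopiv   [palatalisation]
  simpopiv → simfofiv   [unconditioned shift]
  giving Hireva simfofiv.

simfofiv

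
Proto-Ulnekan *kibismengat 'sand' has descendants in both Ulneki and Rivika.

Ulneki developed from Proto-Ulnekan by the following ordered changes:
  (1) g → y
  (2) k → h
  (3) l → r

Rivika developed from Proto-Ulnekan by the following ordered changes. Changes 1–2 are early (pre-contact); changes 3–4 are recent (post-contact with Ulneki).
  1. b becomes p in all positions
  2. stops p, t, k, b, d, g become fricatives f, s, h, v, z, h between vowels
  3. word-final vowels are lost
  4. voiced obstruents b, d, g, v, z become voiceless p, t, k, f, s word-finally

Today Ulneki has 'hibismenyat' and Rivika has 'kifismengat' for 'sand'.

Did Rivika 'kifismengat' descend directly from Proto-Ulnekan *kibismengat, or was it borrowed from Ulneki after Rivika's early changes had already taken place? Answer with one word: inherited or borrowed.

inherited

If inherited, *kibismengat would pass through all of Rivika's changes:
Rivika: *kibismengat
  kibismengat → kipismengat   [unconditioned shift]
  kipismengat → kifismengat   [intervocalic lenition]
  kifismengat (rule 3 does not apply)
  kifismengat (rule 4 does not apply)
  giving Rivika kifismengat.
If borrowed from Ulneki 'hibismenyat' after the early changes, it would undergo only the recent ones:
  rule 3 (apocope): no change (hibismenyat)
  rule 4 (final devoicing): no change (hibismenyat)
  ⇒ as a loan: hibismenyat
Rivika 'kifismengat' matches the inherited outcome exactly, so it is an inherited cognate, not a loan.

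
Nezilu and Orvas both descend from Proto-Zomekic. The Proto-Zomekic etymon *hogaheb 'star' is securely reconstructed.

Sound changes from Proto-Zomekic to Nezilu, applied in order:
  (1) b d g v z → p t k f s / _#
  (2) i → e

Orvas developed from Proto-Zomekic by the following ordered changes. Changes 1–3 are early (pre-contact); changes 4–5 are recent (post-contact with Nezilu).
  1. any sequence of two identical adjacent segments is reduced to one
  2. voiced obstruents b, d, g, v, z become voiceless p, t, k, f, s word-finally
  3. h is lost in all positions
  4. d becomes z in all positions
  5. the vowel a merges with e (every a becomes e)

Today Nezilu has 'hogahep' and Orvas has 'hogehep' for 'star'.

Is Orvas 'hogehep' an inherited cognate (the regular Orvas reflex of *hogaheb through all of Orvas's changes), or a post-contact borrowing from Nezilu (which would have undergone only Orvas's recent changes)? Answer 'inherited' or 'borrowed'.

borrowed

If inherited, *hogaheb would pass through all of Orvas's changes:
Orvas: *hogaheb > hogahep > ogaep > ogeep  (by final devoicing, h-loss, vowel merger)
If borrowed from Nezilu 'hogahep' after the early changes, it would undergo only the recent ones:
  rule 4 (unconditioned shift): no change (hogahep)
  rule 5 (vowel merger): hogahep → hogehep
  ⇒ as a loan: hogehep
Orvas 'hogehep' matches the loan outcome 'hogehep', not the inherited 'ogeep' — it skipped the early Orvas changes, so it was borrowed from Nezilu.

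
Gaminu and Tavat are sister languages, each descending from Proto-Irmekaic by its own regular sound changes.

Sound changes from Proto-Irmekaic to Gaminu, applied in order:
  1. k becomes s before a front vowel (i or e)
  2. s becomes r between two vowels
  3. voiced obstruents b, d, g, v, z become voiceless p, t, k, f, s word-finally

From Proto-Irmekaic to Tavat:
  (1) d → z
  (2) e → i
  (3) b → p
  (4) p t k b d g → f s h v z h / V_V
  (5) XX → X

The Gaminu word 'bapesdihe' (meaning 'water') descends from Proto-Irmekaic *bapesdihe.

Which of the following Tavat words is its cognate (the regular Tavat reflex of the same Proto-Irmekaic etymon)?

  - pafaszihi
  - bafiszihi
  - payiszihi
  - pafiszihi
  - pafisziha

pafiszihi

Tavat: start from *bapesdihe.
  rule 1 (unconditioned shift): bapesdihe → bapeszihe
  rule 2 (vowel merger): bapeszihe → bapiszihi
  rule 3 (unconditioned shift): bapiszihi → papiszihi
  rule 4 (intervocalic lenition): papiszihi → pafiszihi
  rule 5: no change — pafiszihi
  ⇒ Tavat pafiszihi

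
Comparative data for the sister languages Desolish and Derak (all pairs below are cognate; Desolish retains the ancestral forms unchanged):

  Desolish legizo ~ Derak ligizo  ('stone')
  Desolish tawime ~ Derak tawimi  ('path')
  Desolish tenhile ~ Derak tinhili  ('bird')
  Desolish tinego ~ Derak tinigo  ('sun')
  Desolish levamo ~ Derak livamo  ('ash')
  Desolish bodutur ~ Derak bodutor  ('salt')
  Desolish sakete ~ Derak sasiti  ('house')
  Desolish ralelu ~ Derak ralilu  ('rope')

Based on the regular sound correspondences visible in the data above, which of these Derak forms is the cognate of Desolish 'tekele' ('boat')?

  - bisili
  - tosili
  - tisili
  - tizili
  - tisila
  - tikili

legizo ~ ligizo, tinego ~ tinigo — Desolish e corresponds to Derak i after a consonant, before a consonant other than r, m, n, p, b, f, v.
sakete ~ sasiti — Desolish k corresponds to Derak s between vowels (before a front vowel).
tawime ~ tawimi, tenhile ~ tinhili — Desolish e corresponds to Derak i word-finally.
Applying these to Desolish 'tekele':
  tekele → tikele   (e→i after a consonant, before a consonant other than r, m, n, p, b, f, v)
  tikele → tisele   (k→s between vowels (before a front vowel))
  tisele → tisile   (e→i after a consonant, before a consonant other than r, m, n, p, b, f, v)
  tisile → tisili   (e→i word-finally)
So the Derak cognate is 'tisili'.

tisili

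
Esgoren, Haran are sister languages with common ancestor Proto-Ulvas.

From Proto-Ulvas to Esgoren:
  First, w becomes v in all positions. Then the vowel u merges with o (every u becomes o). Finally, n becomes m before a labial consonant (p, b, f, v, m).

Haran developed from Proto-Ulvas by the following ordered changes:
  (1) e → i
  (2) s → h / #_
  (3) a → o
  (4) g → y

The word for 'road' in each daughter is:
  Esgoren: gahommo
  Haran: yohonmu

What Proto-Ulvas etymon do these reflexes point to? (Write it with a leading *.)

Position 1: Esgoren has g, Haran has y. Esgoren preserves g here (none of its changes turn any other segment into g), so the proto-segment is *g.
Position 5: Esgoren has m, Haran has n. Haran preserves n here (none of its changes turn any other segment into n), so the proto-segment is *n.
Position 7: Esgoren has o, Haran has u. Haran preserves u here (none of its changes turn any other segment into u), so the proto-segment is *u.
Continuing position by position gives *gahonmu; check it forward:
Esgoren: *gahonmu > gahonmo > gahommo  (by vowel merger, nasal place assimilation)
Haran: start from *gahonmu.
  rule 1: no change — gahonmu
  rule 2: no change — gahonmu
  rule 3 (vowel merger): gahonmu → gohonmu
  rule 4 (unconditioned shift): gohonmu → yohonmu
  ⇒ Haran yohonmu
No other proto-form is consistent with every reflex, so the reconstruction is *gahonmu.

*gahonmu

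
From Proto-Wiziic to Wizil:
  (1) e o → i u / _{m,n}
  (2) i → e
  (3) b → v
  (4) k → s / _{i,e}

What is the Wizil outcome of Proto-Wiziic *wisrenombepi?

wesrenumvepe

Wizil: *wisrenombepi
  wisrenombepi → wisrinumbepi   [pre-nasal raising]
  wisrinumbepi → wesrenumbepe   [vowel merger]
  wesrenumbepe → wesrenumvepe   [unconditioned shift]
  wesrenumvepe (rule 4 does not apply)
  giving Wizil wesrenumvepe.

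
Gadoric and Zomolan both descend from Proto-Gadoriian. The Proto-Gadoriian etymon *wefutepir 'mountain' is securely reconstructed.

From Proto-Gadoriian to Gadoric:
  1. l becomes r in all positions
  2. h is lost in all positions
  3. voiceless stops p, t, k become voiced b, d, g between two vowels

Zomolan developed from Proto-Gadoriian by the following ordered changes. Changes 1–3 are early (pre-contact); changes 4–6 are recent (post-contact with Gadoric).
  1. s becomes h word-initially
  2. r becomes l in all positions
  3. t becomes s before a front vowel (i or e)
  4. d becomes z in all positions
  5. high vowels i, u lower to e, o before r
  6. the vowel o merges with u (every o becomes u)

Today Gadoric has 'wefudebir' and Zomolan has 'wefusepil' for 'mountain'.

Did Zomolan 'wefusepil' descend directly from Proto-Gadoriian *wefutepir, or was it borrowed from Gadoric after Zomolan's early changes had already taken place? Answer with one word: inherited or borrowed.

inherited

If inherited, *wefutepir would pass through all of Zomolan's changes:
Zomolan: *wefutepir
  wefutepir (rule 1 does not apply)
  wefutepir → wefutepil   [unconditioned shift]
  wefutepil → wefusepil   [palatalisation]
  wefusepil (rule 4 does not apply)
  wefusepil (rule 5 does not apply)
  wefusepil (rule 6 does not apply)
  giving Zomolan wefusepil.
If borrowed from Gadoric 'wefudebir' after the early changes, it would undergo only the recent ones:
  rule 4 (unconditioned shift): wefudebir → wefuzebir
  rule 5 (pre-rhotic lowering): wefuzebir → wefuzeber
  rule 6 (vowel merger): no change (wefuzeber)
  ⇒ as a loan: wefuzeber
Zomolan 'wefusepil' matches the inherited outcome exactly, so it is an inherited cognate, not a loan.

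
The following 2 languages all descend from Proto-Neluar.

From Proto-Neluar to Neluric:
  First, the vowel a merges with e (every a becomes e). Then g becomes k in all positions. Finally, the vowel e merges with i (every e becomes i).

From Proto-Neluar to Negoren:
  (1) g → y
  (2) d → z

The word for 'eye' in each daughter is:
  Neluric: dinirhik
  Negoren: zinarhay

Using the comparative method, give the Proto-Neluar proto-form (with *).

*dinarhag

Position 7: Neluric has i, Negoren has a. Negoren preserves a here (none of its changes turn any other segment into a), so the proto-segment is *a.
Position 1: Neluric has d, Negoren has z. Neluric preserves d here (none of its changes turn any other segment into d), so the proto-segment is *d.
This points to *dinarhag. Verify forward in each daughter:
Neluric: *dinarhag
  dinarhag → dinerheg   [vowel merger]
  dinerheg → dinerhek   [unconditioned shift]
  dinerhek → dinirhik   [vowel merger]
  giving Neluric dinirhik.
Negoren: *dinarhag
  dinarhag → dinarhay   [unconditioned shift]
  dinarhay → zinarhay   [unconditioned shift]
  giving Negoren zinarhay.
No other proto-form is consistent with every reflex, so the reconstruction is *dinarhag.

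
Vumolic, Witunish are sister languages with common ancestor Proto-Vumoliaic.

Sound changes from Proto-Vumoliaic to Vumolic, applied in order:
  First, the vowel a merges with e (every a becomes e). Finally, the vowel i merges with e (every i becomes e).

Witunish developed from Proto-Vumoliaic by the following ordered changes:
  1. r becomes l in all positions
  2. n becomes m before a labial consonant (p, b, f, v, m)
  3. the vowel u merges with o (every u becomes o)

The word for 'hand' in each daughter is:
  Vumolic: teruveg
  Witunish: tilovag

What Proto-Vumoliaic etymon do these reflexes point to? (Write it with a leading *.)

Position 4: Vumolic has u, Witunish has o. Vumolic preserves u here (none of its changes turn any other segment into u), so the proto-segment is *u.
Position 3: Vumolic has r, Witunish has l. Vumolic preserves r here (none of its changes turn any other segment into r), so the proto-segment is *r.
Verify the candidate proto-form against each daughter:
Vumolic: *tiruvag
  tiruvag → tiruveg   [vowel merger]
  tiruveg → teruveg   [vowel merger]
  giving Vumolic teruveg.
Witunish: *tiruvag > tiluvag > tilovag  (by unconditioned shift, vowel merger)
No other proto-form is consistent with every reflex, so the reconstruction is *tiruvag.

*tiruvag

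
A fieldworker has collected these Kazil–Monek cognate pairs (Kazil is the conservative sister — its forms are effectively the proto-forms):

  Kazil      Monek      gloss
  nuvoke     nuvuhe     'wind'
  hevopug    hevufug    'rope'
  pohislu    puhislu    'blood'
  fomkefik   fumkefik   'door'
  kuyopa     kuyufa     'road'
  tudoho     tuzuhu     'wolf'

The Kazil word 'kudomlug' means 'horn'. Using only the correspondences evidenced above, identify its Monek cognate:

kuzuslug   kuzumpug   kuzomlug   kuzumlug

tudoho ~ tuzuhu — Kazil d corresponds to Monek z between vowels (before a back vowel).
fomkefik ~ fumkefik — Kazil o corresponds to Monek u after a consonant, before a nasal.
Applying these to Kazil 'kudomlug':
  kudomlug → kuzomlug   (d→z between vowels (before a back vowel))
  kuzomlug → kuzumlug   (o→u after a consonant, before a nasal)
So the Monek cognate is 'kuzumlug'.

kuzumlug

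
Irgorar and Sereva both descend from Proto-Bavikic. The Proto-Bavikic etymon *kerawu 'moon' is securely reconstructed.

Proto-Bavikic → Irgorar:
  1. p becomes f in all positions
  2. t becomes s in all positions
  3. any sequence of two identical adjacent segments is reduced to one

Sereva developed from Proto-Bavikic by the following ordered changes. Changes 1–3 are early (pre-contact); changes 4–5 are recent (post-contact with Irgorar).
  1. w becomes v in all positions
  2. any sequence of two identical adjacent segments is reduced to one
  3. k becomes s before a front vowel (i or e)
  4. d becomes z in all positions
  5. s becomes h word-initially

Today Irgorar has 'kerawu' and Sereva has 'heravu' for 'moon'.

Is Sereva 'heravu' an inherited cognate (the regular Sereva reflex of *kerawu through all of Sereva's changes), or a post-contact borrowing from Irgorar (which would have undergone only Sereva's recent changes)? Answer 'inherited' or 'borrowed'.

If inherited, *kerawu would pass through all of Sereva's changes:
Sereva: *kerawu
  kerawu → keravu   [unconditioned shift]
  keravu (rule 2 does not apply)
  keravu → seravu   [palatalisation]
  seravu (rule 4 does not apply)
  seravu → heravu   [debuccalisation]
  giving Sereva heravu.
If borrowed from Irgorar 'kerawu' after the early changes, it would undergo only the recent ones:
  rule 4 (unconditioned shift): no change (kerawu)
  rule 5 (debuccalisation): no change (kerawu)
  ⇒ as a loan: kerawu
Sereva 'heravu' matches the inherited outcome exactly, so it is an inherited cognate, not a loan.

inherited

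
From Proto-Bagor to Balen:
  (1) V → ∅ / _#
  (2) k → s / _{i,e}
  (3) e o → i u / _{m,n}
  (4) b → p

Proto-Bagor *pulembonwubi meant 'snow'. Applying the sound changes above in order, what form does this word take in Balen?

Balen: *pulembonwubi
  pulembonwubi → pulembonwub   [apocope]
  pulembonwub (rule 2 does not apply)
  pulembonwub → pulimbunwub   [pre-nasal raising]
  pulimbunwub → pulimpunwup   [unconditioned shift]
  giving Balen pulimpunwup.

pulimpunwup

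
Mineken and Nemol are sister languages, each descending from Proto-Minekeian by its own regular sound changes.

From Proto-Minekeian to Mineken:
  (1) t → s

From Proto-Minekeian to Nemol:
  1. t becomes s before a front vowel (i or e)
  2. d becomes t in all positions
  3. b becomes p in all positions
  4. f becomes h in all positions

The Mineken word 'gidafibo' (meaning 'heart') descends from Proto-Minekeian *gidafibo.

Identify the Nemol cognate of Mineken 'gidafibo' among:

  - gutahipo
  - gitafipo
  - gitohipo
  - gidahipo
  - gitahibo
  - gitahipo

Nemol: *gidafibo > gitafibo > gitafipo > gitahipo  (by unconditioned shift, unconditioned shift, unconditioned shift)
Among the options, 'gitahipo' alone shows every Nemol change applied in order.

gitahipo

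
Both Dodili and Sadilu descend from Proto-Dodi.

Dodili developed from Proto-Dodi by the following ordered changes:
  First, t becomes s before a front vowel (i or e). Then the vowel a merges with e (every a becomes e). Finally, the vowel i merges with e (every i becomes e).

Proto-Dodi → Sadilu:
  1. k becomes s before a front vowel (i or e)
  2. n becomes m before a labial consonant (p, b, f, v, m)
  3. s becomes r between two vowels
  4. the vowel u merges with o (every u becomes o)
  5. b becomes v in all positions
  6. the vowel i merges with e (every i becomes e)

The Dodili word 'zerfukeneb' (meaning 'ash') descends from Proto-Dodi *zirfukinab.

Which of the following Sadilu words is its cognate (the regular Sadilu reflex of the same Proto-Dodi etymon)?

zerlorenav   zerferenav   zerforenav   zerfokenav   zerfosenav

Sadilu: start from *zirfukinab.
  rule 1 (palatalisation): zirfukinab → zirfusinab
  rule 2: no change — zirfusinab
  rule 3 (rhotacism): zirfusinab → zirfurinab
  rule 4 (vowel merger): zirfurinab → zirforinab
  rule 5 (unconditioned shift): zirforinab → zirforinav
  rule 6 (vowel merger): zirforinav → zerforenav
  ⇒ Sadilu zerforenav
Only 'zerforenav' matches the regular Sadilu development of *zirfukinab.

zerforenav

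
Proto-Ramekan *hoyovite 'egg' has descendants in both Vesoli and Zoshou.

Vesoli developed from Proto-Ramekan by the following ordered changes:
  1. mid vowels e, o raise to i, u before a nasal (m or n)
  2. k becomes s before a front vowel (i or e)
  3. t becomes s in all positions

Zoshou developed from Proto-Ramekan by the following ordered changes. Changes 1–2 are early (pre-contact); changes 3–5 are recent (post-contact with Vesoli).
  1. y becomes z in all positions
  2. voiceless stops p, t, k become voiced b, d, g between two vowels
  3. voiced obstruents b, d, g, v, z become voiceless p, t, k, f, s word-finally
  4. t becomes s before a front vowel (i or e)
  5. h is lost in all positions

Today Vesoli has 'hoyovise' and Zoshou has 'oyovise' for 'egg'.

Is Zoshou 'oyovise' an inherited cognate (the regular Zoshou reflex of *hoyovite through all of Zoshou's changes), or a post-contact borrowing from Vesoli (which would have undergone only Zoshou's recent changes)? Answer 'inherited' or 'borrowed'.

borrowed

If inherited, *hoyovite would pass through all of Zoshou's changes:
Zoshou: *hoyovite
  hoyovite → hozovite   [unconditioned shift]
  hozovite → hozovide   [intervocalic voicing]
  hozovide (rule 3 does not apply)
  hozovide (rule 4 does not apply)
  hozovide → ozovide   [h-loss]
  giving Zoshou ozovide.
If borrowed from Vesoli 'hoyovise' after the early changes, it would undergo only the recent ones:
  rule 3 (final devoicing): no change (hoyovise)
  rule 4 (palatalisation): no change (hoyovise)
  rule 5 (h-loss): hoyovise → oyovise
  ⇒ as a loan: oyovise
Zoshou 'oyovise' matches the loan outcome 'oyovise', not the inherited 'ozovide' — it skipped the early Zoshou changes, so it was borrowed from Vesoli.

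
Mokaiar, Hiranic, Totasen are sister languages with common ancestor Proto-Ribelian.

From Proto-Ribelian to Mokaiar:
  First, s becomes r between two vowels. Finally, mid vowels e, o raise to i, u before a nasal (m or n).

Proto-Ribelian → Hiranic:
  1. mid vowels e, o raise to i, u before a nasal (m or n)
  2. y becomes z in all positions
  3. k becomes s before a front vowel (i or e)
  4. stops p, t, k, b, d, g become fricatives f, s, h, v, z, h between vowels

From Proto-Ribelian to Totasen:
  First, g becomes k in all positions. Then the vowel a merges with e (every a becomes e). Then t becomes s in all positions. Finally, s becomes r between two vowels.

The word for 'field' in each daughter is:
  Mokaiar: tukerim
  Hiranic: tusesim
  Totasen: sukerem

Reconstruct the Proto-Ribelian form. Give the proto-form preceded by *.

*tukesem

Position 5: Mokaiar has r, Hiranic has s, Totasen has r. Taking the neighbouring segments as reconstructed: Mokaiar r could go back to *s or *r; Hiranic s could go back to *t or *k or *s; Totasen r could go back to *t or *s or *r — the one source consistent with every daughter is *s.
Position 3: Mokaiar has k, Hiranic has s, Totasen has k. Mokaiar preserves k here (none of its changes turn any other segment into k), so the proto-segment is *k.
Position 6: Mokaiar has i, Hiranic has i, Totasen has e. Taking the neighbouring segments as reconstructed: Mokaiar i could go back to *e or *i; Hiranic i could go back to *e or *i; Totasen e could go back to *a or *e — the one source consistent with every daughter is *e.
Continuing position by position gives *tukesem; check it forward:
Mokaiar: *tukesem > tukerem > tukerim  (by rhotacism, pre-nasal raising)
Hiranic: *tukesem > tukesim > tusesim  (by pre-nasal raising, palatalisation)
Totasen: start from *tukesem.
  rule 1: no change — tukesem
  rule 2: no change — tukesem
  rule 3 (unconditioned shift): tukesem → sukesem
  rule 4 (rhotacism): sukesem → sukerem
  ⇒ Totasen sukerem
No other proto-form is consistent with every reflex, so the reconstruction is *tukesem.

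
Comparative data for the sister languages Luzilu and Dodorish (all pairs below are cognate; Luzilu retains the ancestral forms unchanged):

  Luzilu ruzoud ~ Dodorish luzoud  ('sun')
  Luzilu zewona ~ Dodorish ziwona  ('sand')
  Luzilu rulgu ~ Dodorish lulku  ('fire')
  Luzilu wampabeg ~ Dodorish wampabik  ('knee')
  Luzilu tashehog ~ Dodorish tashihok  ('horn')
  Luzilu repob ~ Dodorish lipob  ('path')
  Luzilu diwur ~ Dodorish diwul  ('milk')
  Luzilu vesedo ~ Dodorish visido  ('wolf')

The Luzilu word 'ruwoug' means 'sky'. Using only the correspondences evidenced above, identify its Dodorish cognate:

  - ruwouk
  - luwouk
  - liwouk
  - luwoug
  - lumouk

ruzoud ~ luzoud, rulgu ~ lulku — Luzilu r corresponds to Dodorish l word-initially before a back vowel.
wampabeg ~ wampabik, tashehog ~ tashihok — Luzilu g corresponds to Dodorish k word-finally.
Applying these to Luzilu 'ruwoug':
  ruwoug → luwoug   (r→l word-initially before a back vowel)
  luwoug → luwouk   (g→k word-finally)
So the Dodorish cognate is 'luwouk'.

luwouk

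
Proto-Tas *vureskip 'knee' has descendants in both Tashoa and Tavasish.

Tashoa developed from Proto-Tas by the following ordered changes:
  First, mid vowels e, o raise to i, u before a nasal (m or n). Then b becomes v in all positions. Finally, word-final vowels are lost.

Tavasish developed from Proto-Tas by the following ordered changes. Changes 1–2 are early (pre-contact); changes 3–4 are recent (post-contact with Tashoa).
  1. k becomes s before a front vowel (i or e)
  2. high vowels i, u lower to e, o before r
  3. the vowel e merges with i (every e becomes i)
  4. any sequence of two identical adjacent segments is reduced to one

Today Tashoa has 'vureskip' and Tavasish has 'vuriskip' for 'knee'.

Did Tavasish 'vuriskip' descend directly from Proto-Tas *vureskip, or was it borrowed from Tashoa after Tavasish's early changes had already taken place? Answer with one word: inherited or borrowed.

borrowed

If inherited, *vureskip would pass through all of Tavasish's changes:
Tavasish: *vureskip > vuressip > voressip > vorissip > vorisip  (by palatalisation, pre-rhotic lowering, vowel merger, degemination)
If borrowed from Tashoa 'vureskip' after the early changes, it would undergo only the recent ones:
  rule 3 (vowel merger): vureskip → vuriskip
  rule 4 (degemination): no change (vuriskip)
  ⇒ as a loan: vuriskip
Tavasish 'vuriskip' matches the loan outcome 'vuriskip', not the inherited 'vorisip' — it skipped the early Tavasish changes, so it was borrowed from Tashoa.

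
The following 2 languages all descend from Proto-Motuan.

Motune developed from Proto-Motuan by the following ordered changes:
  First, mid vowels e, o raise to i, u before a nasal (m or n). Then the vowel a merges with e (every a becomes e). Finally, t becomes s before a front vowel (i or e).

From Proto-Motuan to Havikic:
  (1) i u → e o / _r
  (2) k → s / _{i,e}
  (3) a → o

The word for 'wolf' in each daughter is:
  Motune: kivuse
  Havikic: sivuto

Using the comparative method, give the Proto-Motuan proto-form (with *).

Position 1: Motune has k, Havikic has s. Motune preserves k here (none of its changes turn any other segment into k), so the proto-segment is *k.
Position 5: Motune has s, Havikic has t. Havikic preserves t here (none of its changes turn any other segment into t), so the proto-segment is *t.
Position 6: Motune has e, Havikic has o. Taking the neighbouring segments as reconstructed: Motune e could go back to *a or *e; Havikic o could go back to *a or *o — the one source consistent with every daughter is *a.
Continuing position by position gives *kivuta; check it forward:
Motune: *kivuta > kivute > kivuse  (by vowel merger, palatalisation)
Havikic: *kivuta
  kivuta (rule 1 does not apply)
  kivuta → sivuta   [palatalisation]
  sivuta → sivuto   [vowel merger]
  giving Havikic sivuto.
*kivuta is the unique common source.

*kivuta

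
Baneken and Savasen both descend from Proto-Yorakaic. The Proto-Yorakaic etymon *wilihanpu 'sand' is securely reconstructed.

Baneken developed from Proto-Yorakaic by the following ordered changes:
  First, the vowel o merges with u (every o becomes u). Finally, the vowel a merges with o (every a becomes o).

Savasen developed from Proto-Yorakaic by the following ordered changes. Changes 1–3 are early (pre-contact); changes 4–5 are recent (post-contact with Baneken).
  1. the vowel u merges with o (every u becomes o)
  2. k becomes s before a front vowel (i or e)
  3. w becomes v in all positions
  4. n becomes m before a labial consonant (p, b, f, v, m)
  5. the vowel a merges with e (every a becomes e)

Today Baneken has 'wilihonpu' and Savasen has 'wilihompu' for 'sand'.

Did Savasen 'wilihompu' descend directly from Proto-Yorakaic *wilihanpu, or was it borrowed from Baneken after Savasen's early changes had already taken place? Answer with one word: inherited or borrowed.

If inherited, *wilihanpu would pass through all of Savasen's changes:
Savasen: *wilihanpu
  wilihanpu → wilihanpo   [vowel merger]
  wilihanpo (rule 2 does not apply)
  wilihanpo → vilihanpo   [unconditioned shift]
  vilihanpo → vilihampo   [nasal place assimilation]
  vilihampo → vilihempo   [vowel merger]
  giving Savasen vilihempo.
If borrowed from Baneken 'wilihonpu' after the early changes, it would undergo only the recent ones:
  rule 4 (nasal place assimilation): wilihonpu → wilihompu
  rule 5 (vowel merger): no change (wilihompu)
  ⇒ as a loan: wilihompu
Savasen 'wilihompu' matches the loan outcome 'wilihompu', not the inherited 'vilihempo' — it skipped the early Savasen changes, so it was borrowed from Baneken.

borrowed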